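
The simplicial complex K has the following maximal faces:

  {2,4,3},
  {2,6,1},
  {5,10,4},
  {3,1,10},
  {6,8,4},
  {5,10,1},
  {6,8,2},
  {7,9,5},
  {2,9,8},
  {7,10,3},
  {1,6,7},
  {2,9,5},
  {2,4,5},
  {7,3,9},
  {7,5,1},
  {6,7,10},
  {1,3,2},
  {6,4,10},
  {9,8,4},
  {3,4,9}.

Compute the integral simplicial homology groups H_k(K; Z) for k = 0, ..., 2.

Fix the vertex order 1 < 2 < 3 < 4 < 5 < 6 < 7 < 8 < 9 < 10 and write every simplex with vertices in increasing order. Then dim K = 2 and the simplices of K are:

  0-simplices (10): [1], [2], [3], [4], [5], [6], [7], [8], [9], [10]
  1-simplices (30): (30 of them)
  2-simplices (20): (20 of them)

giving chain groups C_0 ≅ Z^10, C_1 ≅ Z^30, C_2 ≅ Z^20.

The boundary map ∂_1: C_1 → C_0 maps an edge to its endpoints' difference, ∂[p,q] = q − p. For instance
  ∂[2,4] = [4] − [2].
The resulting 10×30 matrix has rank 9, and its Smith normal form has invariant factors (1,1,1,1,1,1,1,1,1).

∂_2: C_2 → C_1 maps a triangle to the signed sum of its edges. For instance
  ∂[4,5,10] = [5,10] − [4,10] + [4,5],
  ∂[3,7,10] = [7,10] − [3,10] + [3,7].
As a 30×20 matrix over Z this has rank 20, with invariant factors (1,1,1,1,1,1,1,1,1,1,1,1,1,1,1,1,1,1,1,2).

Reading off H_k = ker ∂_k / im ∂_{k+1}:

  H_0: rank C_0 − rank ∂_1 = 10 − 9 = 1, and the invariant factors of ∂_1 are all 1, so H_0 = Z.
  H_1: rank ker ∂_1 − rank ∂_2 = (30 − 9) − 20 = 1, and ∂_2 has invariant factor 2 > 1, so H_1 = Z ⊕ Z/2Z.
  H_2: rank ker ∂_2 − rank ∂_3 = (20 − 20) − 0 = 0, and there is no ∂_3, so H_2 = 0.

As a check, the Euler characteristic is 10 − 30 + 20 = 0, which agrees with 1 − 1 + 0 = 0.

H_0 ≅ Z,  H_1 ≅ Z ⊕ Z/2Z,  H_2 = 0.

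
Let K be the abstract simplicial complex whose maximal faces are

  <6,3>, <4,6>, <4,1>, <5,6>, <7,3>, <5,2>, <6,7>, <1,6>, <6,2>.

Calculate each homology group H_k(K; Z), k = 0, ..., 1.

K has 7 vertices, 9 edges.
rank ∂_0 = 0, rank ∂_1 = 6 ⇒ b_0 = 7 − 0 − 6 = 1; all invariant factors of ∂_1 are 1 so no torsion. So H_0 = Z.
rank ∂_1 = 6, rank ∂_2 = 0 ⇒ b_1 = 9 − 6 − 0 = 3. So H_1 = Z^3.

H_0 = Z,  H_1 = Z^3.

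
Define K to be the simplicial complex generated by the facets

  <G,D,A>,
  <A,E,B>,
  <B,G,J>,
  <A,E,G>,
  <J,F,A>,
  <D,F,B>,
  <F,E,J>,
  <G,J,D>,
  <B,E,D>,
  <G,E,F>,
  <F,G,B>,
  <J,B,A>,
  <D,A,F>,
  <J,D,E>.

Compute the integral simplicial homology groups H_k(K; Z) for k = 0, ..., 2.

We work with the vertex ordering A < B < D < E < F < G < J. The simplices of K, each written with vertices in increasing order, are:

  0-simplices (7): A, B, D, E, F, G, J
  1-simplices (21): AB, AD, AE, AF, AG, AJ, BD, BE, BF, BG, BJ, DE, DF, DG, DJ, EF, EG, EJ, FG, FJ, GJ
  2-simplices (14): ABE, ABJ, ADF, ADG, AEG, AFJ, BDE, BDF, BFG, BGJ, DEJ, DGJ, EFG, EFJ

so the chain groups are C_0 ≅ Z^7, C_1 ≅ Z^21, C_2 ≅ Z^14.

Boundary ∂_1: C_1 → C_0 sends each edge [p,q] (with p < q) to q − p. For instance
  ∂BE = E − B.
As a 7×21 matrix over Z this has rank 6, with invariant factors (1,1,1,1,1,1).

∂_2: C_2 → C_1 sends each 2-simplex [p,q,r] to [q,r] − [p,r] + [p,q]. For instance
  ∂ABE = BE − AE + AB,
  ∂ADG = DG − AG + AD.
As a 21×14 matrix over Z this has rank 13, with invariant factors (1,1,1,1,1,1,1,1,1,1,1,1,1).

Computing H_k = (kernel of ∂_k) / (image of ∂_{k+1}):

  H_0: rank C_0 − rank ∂_1 = 7 − 6 = 1, and the invariant factors of ∂_1 are all 1, so H_0 ≅ Z.
  H_1: rank ker ∂_1 − rank ∂_2 = (21 − 6) − 13 = 2, and the invariant factors of ∂_2 are all 1, so H_1 ≅ Z^2.
  H_2: rank ker ∂_2 − rank ∂_3 = (14 − 13) − 0 = 1, and there is no ∂_3, so H_2 ≅ Z.

As a check, the Euler characteristic is 7 − 21 + 14 = 0, which agrees with 1 − 2 + 1 = 0.
(K is a triangulation of the torus T^2.)

H_0 ≅ Z,  H_1 ≅ Z^2,  H_2 ≅ Z.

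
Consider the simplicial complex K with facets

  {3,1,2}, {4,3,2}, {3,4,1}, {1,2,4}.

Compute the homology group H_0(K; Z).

H_0 ≅ Z.

K has 4 vertices, 6 edges, 4 triangles.
rank ∂_0 = 0, rank ∂_1 = 3 ⇒ b_0 = 4 − 0 − 3 = 1; all invariant factors of ∂_1 are 1 so no torsion. So H_0 ≅ Z.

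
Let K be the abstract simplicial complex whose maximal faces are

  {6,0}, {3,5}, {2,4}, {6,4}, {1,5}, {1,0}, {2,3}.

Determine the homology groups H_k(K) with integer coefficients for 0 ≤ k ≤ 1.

H_0 = Z,  H_1 = Z.

Fix the vertex order 0 < 1 < 2 < 3 < 4 < 5 < 6 and write every simplex with vertices in increasing order. Then dim K = 1 and the simplices of K are:

  0-simplices (7): [0], [1], [2], [3], [4], [5], [6]
  1-simplices (7): [0,1], [0,6], [1,5], [2,3], [2,4], [3,5], [4,6]

so the chain groups are C_0 ≅ Z^7, C_1 ≅ Z^7.

∂_1: C_1 → C_0 maps an edge to its endpoints' difference, ∂[p,q] = q − p. For instance
  ∂[3,5] = [5] − [3].
As a 7×7 matrix over Z this has rank 6, with invariant factors (1,1,1,1,1,1).

Now H_k = ker ∂_k / im ∂_{k+1}, so:

  H_0: rank C_0 − rank ∂_1 = 7 − 6 = 1, and the invariant factors of ∂_1 are all 1, so H_0 = Z.
  H_1: rank ker ∂_1 − rank ∂_2 = (7 − 6) − 0 = 1, and there is no ∂_2, so H_1 = Z.

As a check, the Euler characteristic is 7 − 7 = 0, which agrees with 1 − 1 = 0.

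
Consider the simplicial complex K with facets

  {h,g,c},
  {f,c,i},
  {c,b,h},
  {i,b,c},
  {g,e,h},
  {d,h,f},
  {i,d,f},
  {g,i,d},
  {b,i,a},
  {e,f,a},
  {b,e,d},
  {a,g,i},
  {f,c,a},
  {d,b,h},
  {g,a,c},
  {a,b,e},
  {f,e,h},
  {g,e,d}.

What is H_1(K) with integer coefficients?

H_1 = Z × Z/2.

Take the total order a < b < c < d < e < f < g < h < i on the vertex set. Then K (dimension 2) consists of the simplices:

  0-simplices (9): a, b, c, d, e, f, g, h, i
  1-simplices (27): ab, ac, ae, af, ag, ai, bc, bd, be, bh, bi, cf, cg, ch, ci, de, df, dg, dh, di, ef, eg, eh, fh, fi, gh, gi
  2-simplices (18): abe, abi, acf, acg, aef, agi, bch, bci, bde, bdh, cfi, cgh, deg, dfh, dfi, dgi, efh, egh

so the chain groups are C_0 ≅ Z^9, C_1 ≅ Z^27, C_2 ≅ Z^18.

Boundary ∂_1: C_1 → C_0 maps an edge to its endpoints' difference, ∂[p,q] = q − p.
As a 9×27 matrix over Z this has rank 8, with invariant factors (1,1,1,1,1,1,1,1).

∂_2: C_2 → C_1 acts by ∂[p,q,r] = [q,r] − [p,r] + [p,q]. For instance
  ∂cgh = gh − ch + cg,
  ∂acg = cg − ag + ac.
As a 27×18 matrix over Z this has rank 18, with invariant factors (1,1,1,1,1,1,1,1,1,1,1,1,1,1,1,1,1,2).

Computing H_k = (kernel of ∂_k) / (image of ∂_{k+1}):

  H_1: rank ker ∂_1 − rank ∂_2 = (27 − 8) − 18 = 1, and ∂_2 has invariant factor 2 > 1, so H_1 = Z × Z/2.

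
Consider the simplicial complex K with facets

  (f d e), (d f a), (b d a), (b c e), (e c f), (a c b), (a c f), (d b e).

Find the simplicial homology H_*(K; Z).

Fix the vertex order a < b < c < d < e < f and write every simplex with vertices in increasing order. Then dim K = 2 and the simplices of K are:

  0-simplices (6): a, b, c, d, e, f
  1-simplices (12): ab, ac, ad, af, bc, bd, be, ce, cf, de, df, ef
  2-simplices (8): abc, abd, acf, adf, bce, bde, cef, def

so the chain groups are C_0 ≅ Z^6, C_1 ≅ Z^12, C_2 ≅ Z^8.

∂_1: C_1 → C_0 sends each edge [p,q] (with p < q) to q − p. For instance
  ∂af = f − a.
As a 6×12 matrix over Z this has rank 5, with invariant factors (1,1,1,1,1).

Boundary ∂_2: C_2 → C_1 acts by ∂[p,q,r] = [q,r] − [p,r] + [p,q]. For instance
  ∂bce = ce − be + bc,
  ∂cef = ef − cf + ce.
The resulting 12×8 matrix has rank 7, and its Smith normal form has invariant factors (1,1,1,1,1,1,1).

Computing H_k = (kernel of ∂_k) / (image of ∂_{k+1}):

  H_0: rank C_0 − rank ∂_1 = 6 − 5 = 1, and the invariant factors of ∂_1 are all 1, so H_0 = Z.
  H_1: rank ker ∂_1 − rank ∂_2 = (12 − 5) − 7 = 0, and the invariant factors of ∂_2 are all 1, so H_1 = 0.
  H_2: rank ker ∂_2 − rank ∂_3 = (8 − 7) − 0 = 1, and there is no ∂_3, so H_2 = Z.

H_0 = Z,  H_1 = 0,  H_2 = Z.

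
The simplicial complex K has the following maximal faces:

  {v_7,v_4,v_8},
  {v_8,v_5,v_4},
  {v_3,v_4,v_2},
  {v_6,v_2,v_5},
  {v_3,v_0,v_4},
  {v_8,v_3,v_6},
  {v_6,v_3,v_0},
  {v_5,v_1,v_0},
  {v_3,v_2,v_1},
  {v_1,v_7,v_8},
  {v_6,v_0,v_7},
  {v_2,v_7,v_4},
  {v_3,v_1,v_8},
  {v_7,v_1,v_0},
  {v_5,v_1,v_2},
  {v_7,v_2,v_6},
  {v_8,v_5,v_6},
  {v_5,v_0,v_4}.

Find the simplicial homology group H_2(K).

H_2 = Z.

We work with the vertex ordering v_0 < v_1 < v_2 < v_3 < v_4 < v_5 < v_6 < v_7 < v_8. The simplices of K, each written with vertices in increasing order, are:

  0-simplices (9): [v_0], [v_1], [v_2], [v_3], [v_4], [v_5], [v_6], [v_7], [v_8]
  1-simplices (27): (27 of them)
  2-simplices (18): (18 of them)

Hence C_0 ≅ Z^9, C_1 ≅ Z^27, C_2 ≅ Z^18.

The boundary map ∂_1: C_1 → C_0 sends each edge [p,q] (with p < q) to q − p. For instance
  ∂[v_4,v_8] = [v_8] − [v_4].
This gives a 9×27 integer matrix of rank 8; reducing to Smith normal form yields diagonal entries (1,1,1,1,1,1,1,1).

Boundary ∂_2: C_2 → C_1 sends each 2-simplex [p,q,r] to [q,r] − [p,r] + [p,q]. For instance
  ∂[v_1,v_2,v_5] = [v_2,v_5] − [v_1,v_5] + [v_1,v_2],
  ∂[v_3,v_6,v_8] = [v_6,v_8] − [v_3,v_8] + [v_3,v_6].
As a 27×18 matrix over Z this has rank 17, with invariant factors (1,1,1,1,1,1,1,1,1,1,1,1,1,1,1,1,1).

Now H_k = ker ∂_k / im ∂_{k+1}, so:

  H_2: rank ker ∂_2 − rank ∂_3 = (18 − 17) − 0 = 1, and there is no ∂_3, so H_2 = Z.

(K is a triangulation of the torus T^2.)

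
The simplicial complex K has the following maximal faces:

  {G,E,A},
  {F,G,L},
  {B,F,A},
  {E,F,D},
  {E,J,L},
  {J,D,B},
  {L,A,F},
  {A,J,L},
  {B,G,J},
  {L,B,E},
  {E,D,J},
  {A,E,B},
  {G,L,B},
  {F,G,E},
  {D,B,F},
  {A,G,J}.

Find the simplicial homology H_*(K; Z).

H_0 = Z,  H_1 = Z^2,  H_2 = Z.

We work with the vertex ordering A < B < D < E < F < G < J < L. The simplices of K, each written with vertices in increasing order, are:

  0-simplices (8): A, B, D, E, F, G, J, L
  1-simplices (24): AB, AE, AF, AG, AJ, AL, BD, BE, BF, BG, BJ, BL, DE, DF, DJ, EF, EG, EJ, EL, FG, FL, GJ, GL, JL
  2-simplices (16): ABE, ABF, AEG, AFL, AGJ, AJL, BDF, BDJ, BEL, BGJ, BGL, DEF, DEJ, EFG, EJL, FGL

Hence C_0 ≅ Z^8, C_1 ≅ Z^24, C_2 ≅ Z^16.

∂_1: C_1 → C_0 sends each edge [p,q] (with p < q) to q − p. For instance
  ∂DJ = J − D.
This gives a 8×24 integer matrix of rank 7; reducing to Smith normal form yields diagonal entries (1,1,1,1,1,1,1).

∂_2: C_2 → C_1 acts by ∂[p,q,r] = [q,r] − [p,r] + [p,q]. For instance
  ∂BEL = EL − BL + BE,
  ∂EFG = FG − EG + EF.
The 24×16 boundary matrix has rank 15 and Smith normal form diag(1,1,1,1,1,1,1,1,1,1,1,1,1,1,1).

Now H_k = ker ∂_k / im ∂_{k+1}, so:

  H_0: rank C_0 − rank ∂_1 = 8 − 7 = 1, and the invariant factors of ∂_1 are all 1, so H_0 ≅ Z.
  H_1: rank ker ∂_1 − rank ∂_2 = (24 − 7) − 15 = 2, and the invariant factors of ∂_2 are all 1, so H_1 ≅ Z^2.
  H_2: rank ker ∂_2 − rank ∂_3 = (16 − 15) − 0 = 1, and there is no ∂_3, so H_2 ≅ Z.

As a check, the Euler characteristic is 8 − 24 + 16 = 0, which agrees with 1 − 2 + 1 = 0.
(K is a triangulation of the torus T^2.)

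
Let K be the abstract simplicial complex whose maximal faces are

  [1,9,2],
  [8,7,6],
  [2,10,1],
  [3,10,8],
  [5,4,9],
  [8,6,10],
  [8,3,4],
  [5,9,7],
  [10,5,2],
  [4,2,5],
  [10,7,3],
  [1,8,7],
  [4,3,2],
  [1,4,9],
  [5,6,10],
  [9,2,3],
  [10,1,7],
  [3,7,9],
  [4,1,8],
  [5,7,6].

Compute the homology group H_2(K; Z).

Take the total order 1 < 2 < 3 < 4 < 5 < 6 < 7 < 8 < 9 < 10 on the vertex set. Then K (dimension 2) consists of the simplices:

  0-simplices (10): [1], [2], [3], [4], [5], [6], [7], [8], [9], [10]
  1-simplices (30): (30 of them)
  2-simplices (20): (20 of them)

giving chain groups C_0 ≅ Z^10, C_1 ≅ Z^30, C_2 ≅ Z^20.

The boundary map ∂_1: C_1 → C_0 sends each edge [p,q] (with p < q) to q − p. For instance
  ∂[7,10] = [10] − [7].
The resulting 10×30 matrix has rank 9, and its Smith normal form has invariant factors (1,1,1,1,1,1,1,1,1).

∂_2: C_2 → C_1 maps a triangle to the signed sum of its edges. For instance
  ∂[5,6,7] = [6,7] − [5,7] + [5,6],
  ∂[6,7,8] = [7,8] − [6,8] + [6,7].
The 30×20 boundary matrix has rank 20 and Smith normal form diag(1,1,1,1,1,1,1,1,1,1,1,1,1,1,1,1,1,1,1,2).

Computing H_k = (kernel of ∂_k) / (image of ∂_{k+1}):

  H_2: rank ker ∂_2 − rank ∂_3 = (20 − 20) − 0 = 0, and there is no ∂_3, so H_2 = 0.

(K is a triangulation of the Klein bottle.)

H_2 ≅ 0.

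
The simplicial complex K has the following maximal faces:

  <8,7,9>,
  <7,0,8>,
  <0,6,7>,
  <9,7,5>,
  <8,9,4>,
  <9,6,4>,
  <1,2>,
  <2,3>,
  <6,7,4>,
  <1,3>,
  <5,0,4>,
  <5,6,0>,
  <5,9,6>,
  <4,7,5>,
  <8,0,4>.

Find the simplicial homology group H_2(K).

K has 10 vertices, 21 edges, 12 triangles.
rank ∂_2 = 12, rank ∂_3 = 0 ⇒ b_2 = 12 − 12 − 0 = 0. So H_2 ≅ 0.

H_2 = 0.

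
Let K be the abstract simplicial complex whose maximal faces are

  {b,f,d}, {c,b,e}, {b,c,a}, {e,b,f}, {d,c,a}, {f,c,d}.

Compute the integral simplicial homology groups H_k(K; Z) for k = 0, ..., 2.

H_0 = Z,  H_1 = Z,  H_2 = 0.

Take the total order a < b < c < d < e < f on the vertex set. Then K (dimension 2) consists of the simplices:

  0-simplices (6): a, b, c, d, e, f
  1-simplices (12): ab, ac, ad, bc, bd, be, bf, cd, ce, cf, df, ef
  2-simplices (6): abc, acd, bce, bdf, bef, cdf

Hence C_0 ≅ Z^6, C_1 ≅ Z^12, C_2 ≅ Z^6.

∂_1: C_1 → C_0 maps an edge to its endpoints' difference, ∂[p,q] = q − p.
The 6×12 boundary matrix has rank 5 and Smith normal form diag(1,1,1,1,1).

The boundary map ∂_2: C_2 → C_1 acts by ∂[p,q,r] = [q,r] − [p,r] + [p,q]. For instance
  ∂acd = cd − ad + ac,
  ∂abc = bc − ac + ab.
This gives a 12×6 integer matrix of rank 6; reducing to Smith normal form yields diagonal entries (1,1,1,1,1,1).

From H_k ≅ ker(∂_k) / im(∂_{k+1}) we obtain:

  H_0: rank C_0 − rank ∂_1 = 6 − 5 = 1, and the invariant factors of ∂_1 are all 1, so H_0 = Z.
  H_1: rank ker ∂_1 − rank ∂_2 = (12 − 5) − 6 = 1, and the invariant factors of ∂_2 are all 1, so H_1 = Z.
  H_2: rank ker ∂_2 − rank ∂_3 = (6 − 6) − 0 = 0, and there is no ∂_3, so H_2 = 0.

As a check, the Euler characteristic is 6 − 12 + 6 = 0, which agrees with 1 − 1 + 0 = 0.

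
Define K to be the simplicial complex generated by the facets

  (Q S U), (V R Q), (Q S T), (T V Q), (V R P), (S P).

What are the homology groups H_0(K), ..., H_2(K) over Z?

H_0 ≅ Z,  H_1 ≅ Z,  H_2 = 0.

Fix the vertex order P < Q < R < S < T < U < V and write every simplex with vertices in increasing order. Then dim K = 2 and the simplices of K are:

  0-simplices (7): P, Q, R, S, T, U, V
  1-simplices (12): PR, PS, PV, QR, QS, QT, QU, QV, RV, ST, SU, TV
  2-simplices (5): PRV, QRV, QST, QSU, QTV

so the chain groups are C_0 ≅ Z^7, C_1 ≅ Z^12, C_2 ≅ Z^5.

∂_1: C_1 → C_0 sends each edge [p,q] (with p < q) to q − p.
The 7×12 boundary matrix has rank 6 and Smith normal form diag(1,1,1,1,1,1).

Boundary ∂_2: C_2 → C_1 sends each 2-simplex [p,q,r] to [q,r] − [p,r] + [p,q]. For instance
  ∂PRV = RV − PV + PR,
  ∂QTV = TV − QV + QT.
This gives a 12×5 integer matrix of rank 5; reducing to Smith normal form yields diagonal entries (1,1,1,1,1).

From H_k ≅ ker(∂_k) / im(∂_{k+1}) we obtain:

  H_0: rank C_0 − rank ∂_1 = 7 − 6 = 1, and the invariant factors of ∂_1 are all 1, so H_0 ≅ Z.
  H_1: rank ker ∂_1 − rank ∂_2 = (12 − 6) − 5 = 1, and the invariant factors of ∂_2 are all 1, so H_1 ≅ Z.
  H_2: rank ker ∂_2 − rank ∂_3 = (5 − 5) − 0 = 0, and there is no ∂_3, so H_2 ≅ 0.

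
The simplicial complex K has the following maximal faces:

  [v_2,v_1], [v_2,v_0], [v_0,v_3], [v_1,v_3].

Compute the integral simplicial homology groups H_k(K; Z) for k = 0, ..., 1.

Order the vertices as v_0 < v_1 < v_2 < v_3. Listing each simplex with vertices in this order, K has dimension 1 with simplices:

  0-simplices (4): [v_0], [v_1], [v_2], [v_3]
  1-simplices (4): [v_0,v_2], [v_0,v_3], [v_1,v_2], [v_1,v_3]

Hence C_0 ≅ Z^4, C_1 ≅ Z^4.

Boundary ∂_1: C_1 → C_0 sends each edge [p,q] (with p < q) to q − p.
This gives a 4×4 integer matrix of rank 3; reducing to Smith normal form yields diagonal entries (1,1,1).

Computing H_k = (kernel of ∂_k) / (image of ∂_{k+1}):

  H_0: rank C_0 − rank ∂_1 = 4 − 3 = 1, and the invariant factors of ∂_1 are all 1, so H_0 = Z.
  H_1: rank ker ∂_1 − rank ∂_2 = (4 − 3) − 0 = 1, and there is no ∂_2, so H_1 = Z.

(K is a triangulation of the circle S^1.)

H_0 = Z,  H_1 = Z.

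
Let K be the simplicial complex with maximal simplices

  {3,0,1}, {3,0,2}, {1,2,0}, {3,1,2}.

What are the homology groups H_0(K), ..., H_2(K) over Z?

H_0 = Z,  H_1 = 0,  H_2 = Z.

K has 4 vertices, 6 edges, 4 triangles.
rank ∂_0 = 0, rank ∂_1 = 3 ⇒ b_0 = 4 − 0 − 3 = 1; all invariant factors of ∂_1 are 1 so no torsion. So H_0 ≅ Z.
rank ∂_1 = 3, rank ∂_2 = 3 ⇒ b_1 = 6 − 3 − 3 = 0; all invariant factors of ∂_2 are 1 so no torsion. So H_1 ≅ 0.
rank ∂_2 = 3, rank ∂_3 = 0 ⇒ b_2 = 4 − 3 − 0 = 1. So H_2 ≅ Z.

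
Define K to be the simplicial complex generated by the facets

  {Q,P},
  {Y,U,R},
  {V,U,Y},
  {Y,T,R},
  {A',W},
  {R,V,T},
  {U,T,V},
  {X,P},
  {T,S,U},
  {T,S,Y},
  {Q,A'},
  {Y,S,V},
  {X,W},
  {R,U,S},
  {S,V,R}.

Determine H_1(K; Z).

Fix the vertex order P < Q < R < S < T < U < V < W < X < Y < A' and write every simplex with vertices in increasing order. Then dim K = 2 and the simplices of K are:

  0-simplices (11): [P], [Q], [R], [S], [T], [U], [V], [W], [X], [Y], [A']
  1-simplices (20): [P,Q], [P,X], [Q,A'], [R,S], [R,T], [R,U], [R,V], [R,Y], [S,T], [S,U], [S,V], [S,Y], [T,U], [T,V], [T,Y], [U,V], [U,Y], [V,Y], [W,X], [W,A']
  2-simplices (10): [R,S,U], [R,S,V], [R,T,V], [R,T,Y], [R,U,Y], [S,T,U], [S,T,Y], [S,V,Y], [T,U,V], [U,V,Y]

giving chain groups C_0 ≅ Z^11, C_1 ≅ Z^20, C_2 ≅ Z^10.

∂_1: C_1 → C_0 sends each edge [p,q] (with p < q) to q − p. For instance
  ∂[R,S] = [S] − [R].
The 11×20 boundary matrix has rank 9 and Smith normal form diag(1,1,1,1,1,1,1,1,1).

The boundary map ∂_2: C_2 → C_1 sends each 2-simplex [p,q,r] to [q,r] − [p,r] + [p,q]. For instance
  ∂[U,V,Y] = [V,Y] − [U,Y] + [U,V],
  ∂[R,T,Y] = [T,Y] − [R,Y] + [R,T].
This gives a 20×10 integer matrix of rank 10; reducing to Smith normal form yields diagonal entries (1,1,1,1,1,1,1,1,1,2).

Reading off H_k = ker ∂_k / im ∂_{k+1}:

  H_1: rank ker ∂_1 − rank ∂_2 = (20 − 9) − 10 = 1, and ∂_2 has invariant factor 2 > 1, so H_1 = Z ⊕ Z/2Z.

H_1 = Z ⊕ Z/2Z.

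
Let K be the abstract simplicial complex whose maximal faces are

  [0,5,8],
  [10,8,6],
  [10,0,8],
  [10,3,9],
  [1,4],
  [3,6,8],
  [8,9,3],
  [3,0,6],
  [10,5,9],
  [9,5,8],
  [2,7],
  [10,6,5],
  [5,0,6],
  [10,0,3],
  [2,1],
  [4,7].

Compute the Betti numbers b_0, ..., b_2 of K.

b_0 = 2, b_1 = 1, b_2 = 0.

K has 11 vertices, 22 edges, 12 triangles.
rank ∂_0 = 0, rank ∂_1 = 9 ⇒ b_0 = 11 − 0 − 9 = 2; all invariant factors of ∂_1 are 1 so no torsion. So H_0 = Z^2.
rank ∂_1 = 9, rank ∂_2 = 12 ⇒ b_1 = 22 − 9 − 12 = 1; ∂_2 has invariant factor(s) [2] giving torsion. So H_1 = Z ⊕ Z/2.
rank ∂_2 = 12, rank ∂_3 = 0 ⇒ b_2 = 12 − 12 − 0 = 0. So H_2 = 0.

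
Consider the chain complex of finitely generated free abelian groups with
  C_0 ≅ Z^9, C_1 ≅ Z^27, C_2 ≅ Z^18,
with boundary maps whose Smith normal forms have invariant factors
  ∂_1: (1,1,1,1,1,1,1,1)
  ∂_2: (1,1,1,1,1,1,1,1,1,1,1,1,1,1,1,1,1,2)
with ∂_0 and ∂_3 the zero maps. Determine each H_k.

H_0: b_0 = 9 − 0 − 8 = 1; torsion from ∂_1 factors > 1: none. So H_0 ≅ Z.
H_1: b_1 = 27 − 8 − 18 = 1; torsion from ∂_2 factors > 1: [2]. So H_1 ≅ Z × Z/2.
H_2: b_2 = 18 − 18 − 0 = 0; torsion from ∂_3 factors > 1: none. So H_2 ≅ 0.

H_0 ≅ Z,  H_1 ≅ Z × Z/2,  H_2 = 0.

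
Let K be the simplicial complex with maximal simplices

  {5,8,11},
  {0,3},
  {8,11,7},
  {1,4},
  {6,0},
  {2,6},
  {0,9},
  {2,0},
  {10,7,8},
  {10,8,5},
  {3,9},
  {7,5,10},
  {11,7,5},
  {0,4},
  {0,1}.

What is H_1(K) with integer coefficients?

Fix the vertex order 0 < 1 < 2 < 3 < 4 < 5 < 6 < 7 < 8 < 9 < 10 < 11 and write every simplex with vertices in increasing order. Then dim K = 2 and the simplices of K are:

  0-simplices (12): [0], [1], [2], [3], [4], [5], [6], [7], [8], [9], [10], [11]
  1-simplices (18): [0,1], [0,2], [0,3], [0,4], [0,6], [0,9], [1,4], [2,6], [3,9], [5,7], [5,8], [5,10], [5,11], [7,8], [7,10], [7,11], [8,10], [8,11]
  2-simplices (6): [5,7,10], [5,7,11], [5,8,10], [5,8,11], [7,8,10], [7,8,11]

giving chain groups C_0 ≅ Z^12, C_1 ≅ Z^18, C_2 ≅ Z^6.

Boundary ∂_1: C_1 → C_0 sends each edge [p,q] (with p < q) to q − p. For instance
  ∂[2,6] = [6] − [2].
The 12×18 boundary matrix has rank 10 and Smith normal form diag(1,1,1,1,1,1,1,1,1,1).

∂_2: C_2 → C_1 acts by ∂[p,q,r] = [q,r] − [p,r] + [p,q]. For instance
  ∂[7,8,11] = [8,11] − [7,11] + [7,8],
  ∂[5,7,10] = [7,10] − [5,10] + [5,7].
The 18×6 boundary matrix has rank 5 and Smith normal form diag(1,1,1,1,1).

Computing H_k = (kernel of ∂_k) / (image of ∂_{k+1}):

  H_1: rank ker ∂_1 − rank ∂_2 = (18 − 10) − 5 = 3, and the invariant factors of ∂_2 are all 1, so H_1 = Z^3.

(K is a triangulation of the disjoint union of the 2-sphere S^2 and a wedge of 3 circles.)

H_1 = Z^3.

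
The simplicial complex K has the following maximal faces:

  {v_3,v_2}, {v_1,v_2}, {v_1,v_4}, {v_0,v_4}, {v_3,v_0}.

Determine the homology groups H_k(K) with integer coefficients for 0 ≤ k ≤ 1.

Order the vertices as v_0 < v_1 < v_2 < v_3 < v_4. Listing each simplex with vertices in this order, K has dimension 1 with simplices:

  0-simplices (5): [v_0], [v_1], [v_2], [v_3], [v_4]
  1-simplices (5): [v_0,v_3], [v_0,v_4], [v_1,v_2], [v_1,v_4], [v_2,v_3]

so the chain groups are C_0 ≅ Z^5, C_1 ≅ Z^5.

The boundary map ∂_1: C_1 → C_0 maps an edge to its endpoints' difference, ∂[p,q] = q − p. For instance
  ∂[v_1,v_2] = [v_2] − [v_1].
The 5×5 boundary matrix has rank 4 and Smith normal form diag(1,1,1,1).

From H_k ≅ ker(∂_k) / im(∂_{k+1}) we obtain:

  H_0: rank C_0 − rank ∂_1 = 5 − 4 = 1, and the invariant factors of ∂_1 are all 1, so H_0 = Z.
  H_1: rank ker ∂_1 − rank ∂_2 = (5 − 4) − 0 = 1, and there is no ∂_2, so H_1 = Z.

(K is a triangulation of the circle S^1.)

H_0 ≅ Z,  H_1 ≅ Z.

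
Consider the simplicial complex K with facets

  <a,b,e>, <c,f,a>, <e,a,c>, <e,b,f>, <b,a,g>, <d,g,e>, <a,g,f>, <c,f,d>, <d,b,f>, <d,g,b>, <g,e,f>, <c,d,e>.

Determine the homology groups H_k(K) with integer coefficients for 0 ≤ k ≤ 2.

K has 7 vertices, 18 edges, 12 triangles.
rank ∂_0 = 0, rank ∂_1 = 6 ⇒ b_0 = 7 − 0 − 6 = 1; all invariant factors of ∂_1 are 1 so no torsion. So H_0 = Z.
rank ∂_1 = 6, rank ∂_2 = 12 ⇒ b_1 = 18 − 6 − 12 = 0; ∂_2 has invariant factor(s) [2] giving torsion. So H_1 = Z/2.
rank ∂_2 = 12, rank ∂_3 = 0 ⇒ b_2 = 12 − 12 − 0 = 0. So H_2 = 0.

H_0 = Z,  H_1 = Z/2,  H_2 = 0.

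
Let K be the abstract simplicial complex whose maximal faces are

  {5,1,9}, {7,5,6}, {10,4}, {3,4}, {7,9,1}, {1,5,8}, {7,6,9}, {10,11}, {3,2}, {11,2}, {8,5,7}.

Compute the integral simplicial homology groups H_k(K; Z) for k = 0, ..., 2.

K has 11 vertices, 17 edges, 6 triangles.
rank ∂_0 = 0, rank ∂_1 = 9 ⇒ b_0 = 11 − 0 − 9 = 2; all invariant factors of ∂_1 are 1 so no torsion. So H_0 ≅ Z^2.
rank ∂_1 = 9, rank ∂_2 = 6 ⇒ b_1 = 17 − 9 − 6 = 2; all invariant factors of ∂_2 are 1 so no torsion. So H_1 ≅ Z^2.
rank ∂_2 = 6, rank ∂_3 = 0 ⇒ b_2 = 6 − 6 − 0 = 0. So H_2 ≅ 0.

H_0 ≅ Z^2,  H_1 ≅ Z^2,  H_2 = 0.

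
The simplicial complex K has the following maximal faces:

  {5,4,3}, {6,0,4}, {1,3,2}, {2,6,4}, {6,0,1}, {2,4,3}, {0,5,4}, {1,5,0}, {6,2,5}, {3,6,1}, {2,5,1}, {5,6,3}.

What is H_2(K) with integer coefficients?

H_2 ≅ 0.

Order the vertices as 0 < 1 < 2 < 3 < 4 < 5 < 6. Listing each simplex with vertices in this order, K has dimension 2 with simplices:

  0-simplices (7): [0], [1], [2], [3], [4], [5], [6]
  1-simplices (18): [0,1], [0,4], [0,5], [0,6], [1,2], [1,3], [1,5], [1,6], [2,3], [2,4], [2,5], [2,6], [3,4], [3,5], [3,6], [4,5], [4,6], [5,6]
  2-simplices (12): [0,1,5], [0,1,6], [0,4,5], [0,4,6], [1,2,3], [1,2,5], [1,3,6], [2,3,4], [2,4,6], [2,5,6], [3,4,5], [3,5,6]

so the chain groups are C_0 ≅ Z^7, C_1 ≅ Z^18, C_2 ≅ Z^12.

Boundary ∂_1: C_1 → C_0 maps an edge to its endpoints' difference, ∂[p,q] = q − p. For instance
  ∂[0,6] = [6] − [0].
This gives a 7×18 integer matrix of rank 6; reducing to Smith normal form yields diagonal entries (1,1,1,1,1,1).

∂_2: C_2 → C_1 acts by ∂[p,q,r] = [q,r] − [p,r] + [p,q]. For instance
  ∂[2,3,4] = [3,4] − [2,4] + [2,3],
  ∂[0,4,5] = [4,5] − [0,5] + [0,4].
The resulting 18×12 matrix has rank 12, and its Smith normal form has invariant factors (1,1,1,1,1,1,1,1,1,1,1,2).

Now H_k = ker ∂_k / im ∂_{k+1}, so:

  H_2: rank ker ∂_2 − rank ∂_3 = (12 − 12) − 0 = 0, and there is no ∂_3, so H_2 ≅ 0.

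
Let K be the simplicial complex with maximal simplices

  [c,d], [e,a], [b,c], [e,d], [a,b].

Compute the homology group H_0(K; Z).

H_0 = Z.

Order the vertices as a < b < c < d < e. Listing each simplex with vertices in this order, K has dimension 1 with simplices:

  0-simplices (5): a, b, c, d, e
  1-simplices (5): ab, ae, bc, cd, de

giving chain groups C_0 ≅ Z^5, C_1 ≅ Z^5.

∂_1: C_1 → C_0 is given by ∂[p,q] = [q] − [p].
The 5×5 boundary matrix has rank 4 and Smith normal form diag(1,1,1,1).

Computing H_k = (kernel of ∂_k) / (image of ∂_{k+1}):

  H_0: rank C_0 − rank ∂_1 = 5 − 4 = 1, and the invariant factors of ∂_1 are all 1, so H_0 ≅ Z.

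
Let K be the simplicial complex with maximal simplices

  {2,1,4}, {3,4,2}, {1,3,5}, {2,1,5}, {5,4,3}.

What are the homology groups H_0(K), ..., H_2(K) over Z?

H_0 ≅ Z,  H_1 ≅ Z,  H_2 = 0.

Fix the vertex order 1 < 2 < 3 < 4 < 5 and write every simplex with vertices in increasing order. Then dim K = 2 and the simplices of K are:

  0-simplices (5): [1], [2], [3], [4], [5]
  1-simplices (10): [1,2], [1,3], [1,4], [1,5], [2,3], [2,4], [2,5], [3,4], [3,5], [4,5]
  2-simplices (5): [1,2,4], [1,2,5], [1,3,5], [2,3,4], [3,4,5]

giving chain groups C_0 ≅ Z^5, C_1 ≅ Z^10, C_2 ≅ Z^5.

The boundary map ∂_1: C_1 → C_0 sends each edge [p,q] (with p < q) to q − p. For instance
  ∂[1,4] = [4] − [1].
The 5×10 boundary matrix has rank 4 and Smith normal form diag(1,1,1,1).

∂_2: C_2 → C_1 maps a triangle to the signed sum of its edges. For instance
  ∂[1,2,5] = [2,5] − [1,5] + [1,2],
  ∂[1,3,5] = [3,5] − [1,5] + [1,3].
As a 10×5 matrix over Z this has rank 5, with invariant factors (1,1,1,1,1).

Reading off H_k = ker ∂_k / im ∂_{k+1}:

  H_0: rank C_0 − rank ∂_1 = 5 − 4 = 1, and the invariant factors of ∂_1 are all 1, so H_0 ≅ Z.
  H_1: rank ker ∂_1 − rank ∂_2 = (10 − 4) − 5 = 1, and the invariant factors of ∂_2 are all 1, so H_1 ≅ Z.
  H_2: rank ker ∂_2 − rank ∂_3 = (5 − 5) − 0 = 0, and there is no ∂_3, so H_2 ≅ 0.

(K is a triangulation of the Möbius band.)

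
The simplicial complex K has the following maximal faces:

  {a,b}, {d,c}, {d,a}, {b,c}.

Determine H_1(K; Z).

Fix the vertex order a < b < c < d and write every simplex with vertices in increasing order. Then dim K = 1 and the simplices of K are:

  0-simplices (4): a, b, c, d
  1-simplices (4): ab, ad, bc, cd

so the chain groups are C_0 ≅ Z^4, C_1 ≅ Z^4.

The boundary map ∂_1: C_1 → C_0 is given by ∂[p,q] = [q] − [p].
The 4×4 boundary matrix has rank 3 and Smith normal form diag(1,1,1).

Computing H_k = (kernel of ∂_k) / (image of ∂_{k+1}):

  H_1: rank ker ∂_1 − rank ∂_2 = (4 − 3) − 0 = 1, and there is no ∂_2, so H_1 ≅ Z.

H_1 = Z.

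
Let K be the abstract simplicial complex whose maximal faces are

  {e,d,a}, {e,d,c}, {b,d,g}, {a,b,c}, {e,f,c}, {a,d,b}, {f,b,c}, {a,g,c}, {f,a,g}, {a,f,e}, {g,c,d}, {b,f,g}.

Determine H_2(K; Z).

H_2 = 0.

Fix the vertex order a < b < c < d < e < f < g and write every simplex with vertices in increasing order. Then dim K = 2 and the simplices of K are:

  0-simplices (7): a, b, c, d, e, f, g
  1-simplices (18): ab, ac, ad, ae, af, ag, bc, bd, bf, bg, cd, ce, cf, cg, de, dg, ef, fg
  2-simplices (12): abc, abd, acg, ade, aef, afg, bcf, bdg, bfg, cde, cdg, cef

Hence C_0 ≅ Z^7, C_1 ≅ Z^18, C_2 ≅ Z^12.

Boundary ∂_1: C_1 → C_0 maps an edge to its endpoints' difference, ∂[p,q] = q − p. For instance
  ∂fg = g − f.
The 7×18 boundary matrix has rank 6 and Smith normal form diag(1,1,1,1,1,1).

∂_2: C_2 → C_1 sends each 2-simplex [p,q,r] to [q,r] − [p,r] + [p,q]. For instance
  ∂afg = fg − ag + af,
  ∂cdg = dg − cg + cd.
As a 18×12 matrix over Z this has rank 12, with invariant factors (1,1,1,1,1,1,1,1,1,1,1,2).

Now H_k = ker ∂_k / im ∂_{k+1}, so:

  H_2: rank ker ∂_2 − rank ∂_3 = (12 − 12) − 0 = 0, and there is no ∂_3, so H_2 = 0.

(K is a triangulation of the real projective plane RP^2.)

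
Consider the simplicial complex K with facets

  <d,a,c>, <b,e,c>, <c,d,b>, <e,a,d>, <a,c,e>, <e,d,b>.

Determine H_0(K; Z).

H_0 = Z.

Fix the vertex order a < b < c < d < e and write every simplex with vertices in increasing order. Then dim K = 2 and the simplices of K are:

  0-simplices (5): a, b, c, d, e
  1-simplices (9): ac, ad, ae, bc, bd, be, cd, ce, de
  2-simplices (6): acd, ace, ade, bcd, bce, bde

giving chain groups C_0 ≅ Z^5, C_1 ≅ Z^9, C_2 ≅ Z^6.

The boundary map ∂_1: C_1 → C_0 maps an edge to its endpoints' difference, ∂[p,q] = q − p.
The 5×9 boundary matrix has rank 4 and Smith normal form diag(1,1,1,1).

Boundary ∂_2: C_2 → C_1 acts by ∂[p,q,r] = [q,r] − [p,r] + [p,q]. For instance
  ∂acd = cd − ad + ac,
  ∂bde = de − be + bd.
This gives a 9×6 integer matrix of rank 5; reducing to Smith normal form yields diagonal entries (1,1,1,1,1).

Reading off H_k = ker ∂_k / im ∂_{k+1}:

  H_0: rank C_0 − rank ∂_1 = 5 − 4 = 1, and the invariant factors of ∂_1 are all 1, so H_0 ≅ Z.

(K is a triangulation of the 2-sphere S^2.)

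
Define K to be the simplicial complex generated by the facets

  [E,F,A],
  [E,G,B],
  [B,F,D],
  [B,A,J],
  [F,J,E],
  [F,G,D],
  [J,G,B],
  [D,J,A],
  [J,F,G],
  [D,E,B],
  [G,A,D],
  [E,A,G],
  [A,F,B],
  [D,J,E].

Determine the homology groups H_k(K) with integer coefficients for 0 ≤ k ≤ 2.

H_0 = Z,  H_1 = Z^2,  H_2 = Z.

Order the vertices as A < B < D < E < F < G < J. Listing each simplex with vertices in this order, K has dimension 2 with simplices:

  0-simplices (7): A, B, D, E, F, G, J
  1-simplices (21): AB, AD, AE, AF, AG, AJ, BD, BE, BF, BG, BJ, DE, DF, DG, DJ, EF, EG, EJ, FG, FJ, GJ
  2-simplices (14): ABF, ABJ, ADG, ADJ, AEF, AEG, BDE, BDF, BEG, BGJ, DEJ, DFG, EFJ, FGJ

so the chain groups are C_0 ≅ Z^7, C_1 ≅ Z^21, C_2 ≅ Z^14.

The boundary map ∂_1: C_1 → C_0 sends each edge [p,q] (with p < q) to q − p. For instance
  ∂DE = E − D.
As a 7×21 matrix over Z this has rank 6, with invariant factors (1,1,1,1,1,1).

The boundary map ∂_2: C_2 → C_1 sends each 2-simplex [p,q,r] to [q,r] − [p,r] + [p,q]. For instance
  ∂BDF = DF − BF + BD,
  ∂AEF = EF − AF + AE.
The resulting 21×14 matrix has rank 13, and its Smith normal form has invariant factors (1,1,1,1,1,1,1,1,1,1,1,1,1).

Now H_k = ker ∂_k / im ∂_{k+1}, so:

  H_0: rank C_0 − rank ∂_1 = 7 − 6 = 1, and the invariant factors of ∂_1 are all 1, so H_0 ≅ Z.
  H_1: rank ker ∂_1 − rank ∂_2 = (21 − 6) − 13 = 2, and the invariant factors of ∂_2 are all 1, so H_1 ≅ Z^2.
  H_2: rank ker ∂_2 − rank ∂_3 = (14 − 13) − 0 = 1, and there is no ∂_3, so H_2 ≅ Z.

As a check, the Euler characteristic is 7 − 21 + 14 = 0, which agrees with 1 − 2 + 1 = 0.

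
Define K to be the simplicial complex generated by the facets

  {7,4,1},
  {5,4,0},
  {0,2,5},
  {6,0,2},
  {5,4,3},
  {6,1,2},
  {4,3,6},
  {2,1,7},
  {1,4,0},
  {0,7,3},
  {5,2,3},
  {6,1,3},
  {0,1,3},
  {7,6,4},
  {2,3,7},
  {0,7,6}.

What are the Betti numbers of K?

b_0 = 1, b_1 = 2, b_2 = 1.

Order the vertices as 0 < 1 < 2 < 3 < 4 < 5 < 6 < 7. Listing each simplex with vertices in this order, K has dimension 2 with simplices:

  0-simplices (8): [0], [1], [2], [3], [4], [5], [6], [7]
  1-simplices (24): (24 of them)
  2-simplices (16): [0,1,3], [0,1,4], [0,2,5], [0,2,6], [0,3,7], [0,4,5], [0,6,7], [1,2,6], [1,2,7], [1,3,6], [1,4,7], [2,3,5], [2,3,7], [3,4,5], [3,4,6], [4,6,7]

so the chain groups are C_0 ≅ Z^8, C_1 ≅ Z^24, C_2 ≅ Z^16.

∂_1: C_1 → C_0 maps an edge to its endpoints' difference, ∂[p,q] = q − p. For instance
  ∂[1,4] = [4] − [1].
The 8×24 boundary matrix has rank 7 and Smith normal form diag(1,1,1,1,1,1,1).

Boundary ∂_2: C_2 → C_1 maps a triangle to the signed sum of its edges. For instance
  ∂[3,4,5] = [4,5] − [3,5] + [3,4],
  ∂[1,4,7] = [4,7] − [1,7] + [1,4].
The 24×16 boundary matrix has rank 15 and Smith normal form diag(1,1,1,1,1,1,1,1,1,1,1,1,1,1,1).

From H_k ≅ ker(∂_k) / im(∂_{k+1}) we obtain:

  H_0: rank C_0 − rank ∂_1 = 8 − 7 = 1, and the invariant factors of ∂_1 are all 1, so H_0 ≅ Z.
  H_1: rank ker ∂_1 − rank ∂_2 = (24 − 7) − 15 = 2, and the invariant factors of ∂_2 are all 1, so H_1 ≅ Z^2.
  H_2: rank ker ∂_2 − rank ∂_3 = (16 − 15) − 0 = 1, and there is no ∂_3, so H_2 ≅ Z.

(K is a triangulation of the torus T^2.)

Hence the Betti numbers are b_0 = 1, b_1 = 2, b_2 = 1.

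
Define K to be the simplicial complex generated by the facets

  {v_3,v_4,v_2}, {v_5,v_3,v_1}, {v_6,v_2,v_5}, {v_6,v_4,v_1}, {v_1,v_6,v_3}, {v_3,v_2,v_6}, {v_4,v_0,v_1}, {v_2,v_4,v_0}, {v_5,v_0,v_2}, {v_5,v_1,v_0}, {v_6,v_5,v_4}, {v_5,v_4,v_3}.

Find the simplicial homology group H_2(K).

We work with the vertex ordering v_0 < v_1 < v_2 < v_3 < v_4 < v_5 < v_6. The simplices of K, each written with vertices in increasing order, are:

  0-simplices (7): [v_0], [v_1], [v_2], [v_3], [v_4], [v_5], [v_6]
  1-simplices (18): (18 of them)
  2-simplices (12): (12 of them)

giving chain groups C_0 ≅ Z^7, C_1 ≅ Z^18, C_2 ≅ Z^12.

The boundary map ∂_1: C_1 → C_0 maps an edge to its endpoints' difference, ∂[p,q] = q − p. For instance
  ∂[v_2,v_3] = [v_3] − [v_2].
This gives a 7×18 integer matrix of rank 6; reducing to Smith normal form yields diagonal entries (1,1,1,1,1,1).

Boundary ∂_2: C_2 → C_1 maps a triangle to the signed sum of its edges. For instance
  ∂[v_4,v_5,v_6] = [v_5,v_6] − [v_4,v_6] + [v_4,v_5],
  ∂[v_1,v_3,v_5] = [v_3,v_5] − [v_1,v_5] + [v_1,v_3].
This gives a 18×12 integer matrix of rank 12; reducing to Smith normal form yields diagonal entries (1,1,1,1,1,1,1,1,1,1,1,2).

From H_k ≅ ker(∂_k) / im(∂_{k+1}) we obtain:

  H_2: rank ker ∂_2 − rank ∂_3 = (12 − 12) − 0 = 0, and there is no ∂_3, so H_2 ≅ 0.

(K is a triangulation of the real projective plane RP^2.)

H_2 = 0.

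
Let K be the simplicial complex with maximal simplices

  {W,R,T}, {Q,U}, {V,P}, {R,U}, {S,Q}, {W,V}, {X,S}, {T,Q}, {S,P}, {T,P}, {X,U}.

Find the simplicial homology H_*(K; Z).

H_0 ≅ Z,  H_1 ≅ Z^4,  H_2 = 0.

Order the vertices as P < Q < R < S < T < U < V < W < X. Listing each simplex with vertices in this order, K has dimension 2 with simplices:

  0-simplices (9): P, Q, R, S, T, U, V, W, X
  1-simplices (13): PS, PT, PV, QS, QT, QU, RT, RU, RW, SX, TW, UX, VW
  2-simplices (1): RTW

so the chain groups are C_0 ≅ Z^9, C_1 ≅ Z^13, C_2 ≅ Z^1.

Boundary ∂_1: C_1 → C_0 is given by ∂[p,q] = [q] − [p].
This gives a 9×13 integer matrix of rank 8; reducing to Smith normal form yields diagonal entries (1,1,1,1,1,1,1,1).

Boundary ∂_2: C_2 → C_1 acts by ∂[p,q,r] = [q,r] − [p,r] + [p,q]. For instance
  ∂RTW = TW − RW + RT.
The 13×1 boundary matrix has rank 1 and Smith normal form diag(1).

From H_k ≅ ker(∂_k) / im(∂_{k+1}) we obtain:

  H_0: rank C_0 − rank ∂_1 = 9 − 8 = 1, and the invariant factors of ∂_1 are all 1, so H_0 ≅ Z.
  H_1: rank ker ∂_1 − rank ∂_2 = (13 − 8) − 1 = 4, and the invariant factors of ∂_2 are all 1, so H_1 ≅ Z^4.
  H_2: rank ker ∂_2 − rank ∂_3 = (1 − 1) − 0 = 0, and there is no ∂_3, so H_2 ≅ 0.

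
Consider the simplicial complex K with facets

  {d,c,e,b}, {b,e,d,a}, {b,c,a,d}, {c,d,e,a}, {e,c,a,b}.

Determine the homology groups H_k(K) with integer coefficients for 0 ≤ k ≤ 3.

H_0 ≅ Z,  H_1 = 0,  H_2 = 0,  H_3 ≅ Z.

Fix the vertex order a < b < c < d < e and write every simplex with vertices in increasing order. Then dim K = 3 and the simplices of K are:

  0-simplices (5): a, b, c, d, e
  1-simplices (10): ab, ac, ad, ae, bc, bd, be, cd, ce, de
  2-simplices (10): abc, abd, abe, acd, ace, ade, bcd, bce, bde, cde
  3-simplices (5): abcd, abce, abde, acde, bcde

so the chain groups are C_0 ≅ Z^5, C_1 ≅ Z^10, C_2 ≅ Z^10, C_3 ≅ Z^5.

∂_1: C_1 → C_0 maps an edge to its endpoints' difference, ∂[p,q] = q − p. For instance
  ∂ce = e − c.
This gives a 5×10 integer matrix of rank 4; reducing to Smith normal form yields diagonal entries (1,1,1,1).

∂_2: C_2 → C_1 sends each 2-simplex [p,q,r] to [q,r] − [p,r] + [p,q]. For instance
  ∂cde = de − ce + cd,
  ∂ace = ce − ae + ac.
The resulting 10×10 matrix has rank 6, and its Smith normal form has invariant factors (1,1,1,1,1,1).

The boundary map ∂_3: C_3 → C_2 sends each 3-simplex σ to the alternating sum Σ_i (−1)^i (σ with its i-th vertex removed). For instance
  ∂bcde = cde − bde + bce − bcd,
  ∂abcd = bcd − acd + abd − abc.
As a 10×5 matrix over Z this has rank 4, with invariant factors (1,1,1,1).

Reading off H_k = ker ∂_k / im ∂_{k+1}:

  H_0: rank C_0 − rank ∂_1 = 5 − 4 = 1, and the invariant factors of ∂_1 are all 1, so H_0 ≅ Z.
  H_1: rank ker ∂_1 − rank ∂_2 = (10 − 4) − 6 = 0, and the invariant factors of ∂_2 are all 1, so H_1 ≅ 0.
  H_2: rank ker ∂_2 − rank ∂_3 = (10 − 6) − 4 = 0, and the invariant factors of ∂_3 are all 1, so H_2 ≅ 0.
  H_3: rank ker ∂_3 − rank ∂_4 = (5 − 4) − 0 = 1, and there is no ∂_4, so H_3 ≅ Z.

As a check, the Euler characteristic is 5 − 10 + 10 − 5 = 0, which agrees with 1 − 0 + 0 − 1 = 0.
(K is a triangulation of the 3-sphere S^3.)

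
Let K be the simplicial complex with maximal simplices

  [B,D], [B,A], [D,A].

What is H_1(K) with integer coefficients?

Order the vertices as A < B < D. Listing each simplex with vertices in this order, K has dimension 1 with simplices:

  0-simplices (3): A, B, D
  1-simplices (3): AB, AD, BD

so the chain groups are C_0 ≅ Z^3, C_1 ≅ Z^3.

Boundary ∂_1: C_1 → C_0 maps an edge to its endpoints' difference, ∂[p,q] = q − p.
As a 3×3 matrix over Z this has rank 2, with invariant factors (1,1).

Computing H_k = (kernel of ∂_k) / (image of ∂_{k+1}):

  H_1: rank ker ∂_1 − rank ∂_2 = (3 − 2) − 0 = 1, and there is no ∂_2, so H_1 = Z.

H_1 = Z.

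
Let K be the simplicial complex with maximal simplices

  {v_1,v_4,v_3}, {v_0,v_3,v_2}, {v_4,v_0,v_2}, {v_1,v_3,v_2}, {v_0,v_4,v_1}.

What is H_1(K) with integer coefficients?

Fix the vertex order v_0 < v_1 < v_2 < v_3 < v_4 and write every simplex with vertices in increasing order. Then dim K = 2 and the simplices of K are:

  0-simplices (5): [v_0], [v_1], [v_2], [v_3], [v_4]
  1-simplices (10): [v_0,v_1], [v_0,v_2], [v_0,v_3], [v_0,v_4], [v_1,v_2], [v_1,v_3], [v_1,v_4], [v_2,v_3], [v_2,v_4], [v_3,v_4]
  2-simplices (5): [v_0,v_1,v_4], [v_0,v_2,v_3], [v_0,v_2,v_4], [v_1,v_2,v_3], [v_1,v_3,v_4]

giving chain groups C_0 ≅ Z^5, C_1 ≅ Z^10, C_2 ≅ Z^5.

Boundary ∂_1: C_1 → C_0 sends each edge [p,q] (with p < q) to q − p.
The resulting 5×10 matrix has rank 4, and its Smith normal form has invariant factors (1,1,1,1).

The boundary map ∂_2: C_2 → C_1 acts by ∂[p,q,r] = [q,r] − [p,r] + [p,q]. For instance
  ∂[v_1,v_2,v_3] = [v_2,v_3] − [v_1,v_3] + [v_1,v_2],
  ∂[v_1,v_3,v_4] = [v_3,v_4] − [v_1,v_4] + [v_1,v_3].
This gives a 10×5 integer matrix of rank 5; reducing to Smith normal form yields diagonal entries (1,1,1,1,1).

From H_k ≅ ker(∂_k) / im(∂_{k+1}) we obtain:

  H_1: rank ker ∂_1 − rank ∂_2 = (10 − 4) − 5 = 1, and the invariant factors of ∂_2 are all 1, so H_1 ≅ Z.

H_1 = Z.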